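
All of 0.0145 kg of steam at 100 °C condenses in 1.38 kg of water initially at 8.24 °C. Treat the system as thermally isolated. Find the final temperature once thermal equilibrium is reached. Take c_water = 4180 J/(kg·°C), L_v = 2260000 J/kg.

T_f ≈ 14.8 °C

Energy balance with sensible and latent terms:
steam→water at 100 °C releases m L_v = 0.0145·2260000 = 32770; condensate cools 100→T: 0.0145·4180·(T − 100) = 60.61(T − 100); water warms: 1.38·4180·(T − 8.24) = 5768.4(T − 8.24)
5829 T = 32770 + 6061 + 47532 = 86363
T ≈ 14.82 °C, under the boiling point, so the assumption holds.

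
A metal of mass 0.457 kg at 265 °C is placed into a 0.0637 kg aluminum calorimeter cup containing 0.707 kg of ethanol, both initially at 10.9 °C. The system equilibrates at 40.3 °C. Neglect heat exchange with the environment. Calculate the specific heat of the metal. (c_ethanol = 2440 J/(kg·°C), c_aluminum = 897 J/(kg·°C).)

Net heat exchanged in the isolated system is zero:
0.457·c·(40.3 − 265) + 0.707·2440·(40.3 − 10.9) + 0.0637·897·(40.3 − 10.9) = 0
-102.69 c = -52397
c = -52397/-102.69 ≈ 510.3 J/(kg·°C)

c ≈ 510 J/(kg·°C)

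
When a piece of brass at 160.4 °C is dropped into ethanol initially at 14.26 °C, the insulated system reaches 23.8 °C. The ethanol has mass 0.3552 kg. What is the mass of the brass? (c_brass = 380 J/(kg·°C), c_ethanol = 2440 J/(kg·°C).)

m ≈ 0.159 kg

Energy conservation, ΣQ = 0:
m·380·(23.8 − 160.4) + 0.3552·2440·(23.8 − 14.26) = 0
-51908 m = -8268.2
m = -8268.2/-51908 ≈ 0.1593 kg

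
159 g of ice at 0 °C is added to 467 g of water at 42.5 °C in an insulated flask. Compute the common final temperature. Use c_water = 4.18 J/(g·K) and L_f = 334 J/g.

T_f ≈ 11.4 °C

Setting the total heat transfer to zero:
fusion: m_ice L_f = 159×334 = 53106
  meltwater 0→T: 159×4.18×T = 664.62 T
  water cools: 467×4.18×(T − 42.5) = 1952.1(T − 42.5)
2616.7 T = 82963 − 53106 = 29857
T ≈ 11.41 °C. Since T > 0 °C, the all-ice-melts assumption holds.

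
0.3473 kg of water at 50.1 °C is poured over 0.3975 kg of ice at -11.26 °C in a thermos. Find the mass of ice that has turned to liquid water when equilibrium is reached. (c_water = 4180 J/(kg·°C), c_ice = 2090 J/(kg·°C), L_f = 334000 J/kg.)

m_melted ≈ 0.19 kg

Heat available from the water dropping to 0 °C: 0.3473·4180·50.1 = 72731 J.
Warming the ice to 0 °C takes 0.3975·2090·11.26 = 9354.5 J, leaving 63376 J for melting.
Fully melting the ice requires m_ice L_f = 0.3975·334000 = 132765 J.
Since 63376 < 132765 J, not all the ice melts; equilibrium is at 0 °C.
m_melted·334000 = 63376  ⇒  m_melted ≈ 0.1897 kg.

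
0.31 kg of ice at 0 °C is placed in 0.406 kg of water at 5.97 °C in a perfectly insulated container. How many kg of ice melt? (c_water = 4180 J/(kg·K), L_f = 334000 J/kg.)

Cooling the water to 0 °C releases 0.406·4180·5.97 = 10132 J.
Melting all 0.31 kg of ice would need 0.31·334000 = 103540 J.
That's not enough to melt it all — equilibrium is at 0 °C with ice remaining.
Mass melted = 10132/334000 ≈ 0.03033 kg.

m_melted ≈ 0.0303 kg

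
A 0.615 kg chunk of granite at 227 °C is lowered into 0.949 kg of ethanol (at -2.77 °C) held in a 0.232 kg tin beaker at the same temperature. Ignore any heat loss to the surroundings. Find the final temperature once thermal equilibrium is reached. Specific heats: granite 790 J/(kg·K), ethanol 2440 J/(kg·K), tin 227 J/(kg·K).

With ΣQ=0 the equilibrium temperature is the m·c-weighted mean:
T_f = (485.85×227 + 2315.6×(-2.77) + 52.66×(-2.77)) / (485.85 + 2315.6 + 52.66)
    = 103728 / 2854.1 ≈ 36.34 °C

T_f ≈ 36.3 °C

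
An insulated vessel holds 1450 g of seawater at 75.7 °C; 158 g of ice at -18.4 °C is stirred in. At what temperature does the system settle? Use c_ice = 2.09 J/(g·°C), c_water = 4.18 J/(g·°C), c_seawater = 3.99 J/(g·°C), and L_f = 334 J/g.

T_f ≈ 58.8 °C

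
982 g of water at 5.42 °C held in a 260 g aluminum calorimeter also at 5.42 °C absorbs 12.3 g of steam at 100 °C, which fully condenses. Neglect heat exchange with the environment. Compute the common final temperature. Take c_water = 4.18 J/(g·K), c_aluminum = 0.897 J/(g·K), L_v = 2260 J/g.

T_f ≈ 12.9 °C

Net heat exchanged in the isolated system is zero:
condense steam: −12.3×2260 = −27798
  condensed water 100 °C→T: 51.41(T − 100)
  original water: 4104.8(T − 5.42)
  aluminum cup: 260×0.897×(T − 5.42) = 233.22(T − 5.42)
4389.4 T = 27798 + 5141.4 + 23512 = 56451
T ≈ 12.86 °C, under the boiling point, so the assumption holds.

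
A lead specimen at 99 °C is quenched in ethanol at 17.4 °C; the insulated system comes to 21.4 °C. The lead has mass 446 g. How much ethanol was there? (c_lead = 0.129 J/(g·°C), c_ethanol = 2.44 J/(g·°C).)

m ≈ 457 g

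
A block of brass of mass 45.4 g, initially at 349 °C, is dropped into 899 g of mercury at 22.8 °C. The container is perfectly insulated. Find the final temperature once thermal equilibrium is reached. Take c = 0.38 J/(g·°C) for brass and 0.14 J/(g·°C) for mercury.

With ΣQ=0 the equilibrium temperature is the m·c-weighted mean:
T_f = (17.25·349 + 125.86·22.8) / (17.25 + 125.86)
    = 8890.6 / 143.11 ≈ 62.12 °C

T_f ≈ 62.1 °C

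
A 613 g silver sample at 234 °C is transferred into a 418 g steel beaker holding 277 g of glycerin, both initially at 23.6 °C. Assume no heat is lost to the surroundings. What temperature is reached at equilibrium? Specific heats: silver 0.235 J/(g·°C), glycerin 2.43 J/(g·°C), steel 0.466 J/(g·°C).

T_f is the heat-capacity-weighted average of the initial temperatures:
T_f = (144.05×234 + 673.11×23.6 + 194.79×23.6) / (144.05 + 673.11 + 194.79)
    = 54191 / 1012 ≈ 53.55 °C

T_f ≈ 53.6 °C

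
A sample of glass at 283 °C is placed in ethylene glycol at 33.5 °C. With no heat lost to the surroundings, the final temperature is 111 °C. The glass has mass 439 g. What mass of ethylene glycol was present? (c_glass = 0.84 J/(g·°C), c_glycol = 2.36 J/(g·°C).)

m ≈ 347 g

|Q_glass| = |Q_glycol|:
439×0.84×(283 − 111) = m×2.36×(111 − 33.5)
182.9 m = 63427  ⇒  m ≈ 346.8 g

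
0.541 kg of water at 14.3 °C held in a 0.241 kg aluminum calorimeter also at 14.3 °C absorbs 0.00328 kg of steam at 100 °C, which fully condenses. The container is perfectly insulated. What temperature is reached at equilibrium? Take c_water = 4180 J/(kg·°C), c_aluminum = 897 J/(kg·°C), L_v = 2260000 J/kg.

T_f ≈ 17.7 °C

Energy conservation, ΣQ = 0:
latent heat released on condensation: 0.00328·2260000 = 7412.8; condensate cools 100→T: 0.00328·4180·(T − 100) = 13.71(T − 100); original water: 2261.4(T − 14.3); aluminum cup: 0.241·897·(T − 14.3) = 216.18(T − 14.3)
2491.3 T = 7412.8 + 1371 + 35429 = 44213
T ≈ 17.75 °C (< 100 °C, so full condensation is consistent).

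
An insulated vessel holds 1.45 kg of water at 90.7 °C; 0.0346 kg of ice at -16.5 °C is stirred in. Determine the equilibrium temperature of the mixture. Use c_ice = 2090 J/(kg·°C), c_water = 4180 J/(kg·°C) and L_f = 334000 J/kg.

T_f ≈ 86.5 °C

Energy balance with sensible and latent terms:
ice -16.5→0 °C: 0.0346×2090×16.5 = 1193.2
  melt ice: 0.0346×334000 = 11556
  warm the meltwater: 144.63 T
  water: 6061(T − 90.7)
6205.6 T = 549733 − 12750 = 536983
T ≈ 86.53 °C (positive, so assuming full melt was valid).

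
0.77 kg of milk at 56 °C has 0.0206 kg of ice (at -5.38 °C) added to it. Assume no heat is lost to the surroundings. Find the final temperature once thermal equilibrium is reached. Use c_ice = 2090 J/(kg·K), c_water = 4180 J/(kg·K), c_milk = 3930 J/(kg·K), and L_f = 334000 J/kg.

Let T be the final temperature. ΣQ_i = 0:
warm ice to 0 °C: 0.0206×2090×(0 − (-5.38)) = 231.63; melt ice: 0.0206×334000 = 6880.4; warm the meltwater: 86.11 T; milk: 3026.1(T − 56)
3112.2 T = 169462 − 7112 = 162350
T ≈ 52.17 °C — above 0 °C, consistent with complete melting.

T_f ≈ 52.2 °C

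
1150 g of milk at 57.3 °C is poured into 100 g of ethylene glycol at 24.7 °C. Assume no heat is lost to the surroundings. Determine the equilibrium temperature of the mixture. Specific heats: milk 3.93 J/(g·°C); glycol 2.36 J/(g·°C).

T_f ≈ 55.7 °C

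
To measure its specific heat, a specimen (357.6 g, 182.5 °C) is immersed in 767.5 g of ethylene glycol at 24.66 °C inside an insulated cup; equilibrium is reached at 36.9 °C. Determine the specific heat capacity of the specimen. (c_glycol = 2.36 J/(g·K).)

c ≈ 0.426 J/(g·K)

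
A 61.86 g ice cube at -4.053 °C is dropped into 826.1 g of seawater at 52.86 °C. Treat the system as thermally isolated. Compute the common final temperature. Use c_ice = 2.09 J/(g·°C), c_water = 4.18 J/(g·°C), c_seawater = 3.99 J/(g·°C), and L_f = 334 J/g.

Net heat exchanged in the isolated system is zero:
warm ice to 0 °C: 61.86·2.09·(0 − (-4.053)) = 524; fusion: m_ice L_f = 61.86·334 = 20661; warm the meltwater: 258.57 T; seawater: 3296.1(T − 52.86)
3554.7 T = 174234 − 21185 = 153049
T ≈ 43.06 °C (positive, so assuming full melt was valid).

T_f ≈ 43.1 °C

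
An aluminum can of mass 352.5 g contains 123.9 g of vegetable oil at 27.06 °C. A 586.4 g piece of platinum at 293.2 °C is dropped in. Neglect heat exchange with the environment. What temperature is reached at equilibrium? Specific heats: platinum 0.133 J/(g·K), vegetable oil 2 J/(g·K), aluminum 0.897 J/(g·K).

Setting the total heat transfer to zero:
586.4×0.133×(T − 293.2) + 123.9×2×(T − 27.06) + 352.5×0.897×(T − 27.06) = 0
77.99(T − 293.2) + 247.8(T − 27.06) + 316.19(T − 27.06) = 0
641.98 T = 38129
T ≈ 59.39 °C

T_f ≈ 59.4 °C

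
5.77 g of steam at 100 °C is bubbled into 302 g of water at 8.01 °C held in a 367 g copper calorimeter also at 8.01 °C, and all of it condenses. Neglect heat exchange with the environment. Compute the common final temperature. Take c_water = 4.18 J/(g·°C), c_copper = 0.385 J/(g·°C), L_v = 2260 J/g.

Let T be the final temperature. ΣQ_i = 0:
latent heat released on condensation: 5.77·2260 = 13040; condensed water 100 °C→T: 24.12(T − 100); original water: 1262.4(T − 8.01); cup: 141.3(T − 8.01)
1427.8 T = 13040 + 2411.9 + 11243 = 26695
T ≈ 18.70 °C (< 100 °C, so full condensation is consistent).

T_f ≈ 18.7 °C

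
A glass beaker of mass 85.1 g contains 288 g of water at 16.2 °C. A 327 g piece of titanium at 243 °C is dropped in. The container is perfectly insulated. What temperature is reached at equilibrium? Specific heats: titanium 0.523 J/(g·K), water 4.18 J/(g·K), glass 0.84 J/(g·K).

T_f ≈ 43.0 °C

Heat gained plus heat lost sum to zero:
327×0.523×(T − 243) + 288×4.18×(T − 16.2) + 85.1×0.84×(T − 16.2) = 0
(171.02 + 1203.8 + 71.48) T = 171.02×243 + 1203.8×16.2 + 71.48×16.2
T = 62218/1446.3 ≈ 43.02 °C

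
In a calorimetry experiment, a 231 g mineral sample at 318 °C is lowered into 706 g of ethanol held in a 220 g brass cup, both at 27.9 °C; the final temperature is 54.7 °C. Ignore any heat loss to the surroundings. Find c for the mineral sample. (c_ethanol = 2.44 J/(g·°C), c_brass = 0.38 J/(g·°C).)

c ≈ 0.796 J/(g·°C)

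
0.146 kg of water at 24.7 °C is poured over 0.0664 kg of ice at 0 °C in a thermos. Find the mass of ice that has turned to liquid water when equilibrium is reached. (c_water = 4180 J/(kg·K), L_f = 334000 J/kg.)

Heat available from the water dropping to 0 °C: 0.146·4180·24.7 = 15074 J.
Fully melting the ice requires m_ice L_f = 0.0664·334000 = 22178 J.
15074 J < 22178 J, so only part of the ice melts and the system sits at 0 °C.
m_melt = 15074 / L_f = 0.04513 kg.

m_melted ≈ 0.0451 kg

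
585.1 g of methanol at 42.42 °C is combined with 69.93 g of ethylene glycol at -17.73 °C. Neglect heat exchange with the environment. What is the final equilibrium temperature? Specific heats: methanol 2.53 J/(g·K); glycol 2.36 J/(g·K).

Heat gained plus heat lost sum to zero:
585.1×2.53×(T − 42.42) + 69.93×2.36×(T − (-17.73)) = 0
1480.3(T − 42.42) + 165.03(T − (-17.73)) = 0
1645.3 T = 59868
T = 59868 / 1645.3 = 36.4 °C

T_f ≈ 36.4 °C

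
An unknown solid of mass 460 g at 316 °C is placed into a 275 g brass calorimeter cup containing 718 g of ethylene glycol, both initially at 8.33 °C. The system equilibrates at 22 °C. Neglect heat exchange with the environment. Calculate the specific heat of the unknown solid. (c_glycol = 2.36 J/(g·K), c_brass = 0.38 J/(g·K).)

c ≈ 0.182 J/(g·K)

Setting the total heat transfer to zero:
460×c×(22 − 316) + 718×2.36×(22 − 8.33) + 275×0.38×(22 − 8.33) = 0
-135240 c = -24592
c = -24592/-135240 ≈ 0.1818 J/(g·K)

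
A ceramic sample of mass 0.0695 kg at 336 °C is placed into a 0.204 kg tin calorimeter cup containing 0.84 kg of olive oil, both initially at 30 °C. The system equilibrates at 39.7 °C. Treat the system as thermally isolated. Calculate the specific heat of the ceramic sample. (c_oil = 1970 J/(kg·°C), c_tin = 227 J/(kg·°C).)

c ≈ 801 J/(kg·°C)

Setting the total heat transfer to zero:
0.0695×c×(39.7 − 336) + 0.84×1970×(39.7 − 30) + 0.204×227×(39.7 − 30) = 0
-20.59 c = -16501
c = -16501/-20.59 ≈ 801.3 J/(kg·°C)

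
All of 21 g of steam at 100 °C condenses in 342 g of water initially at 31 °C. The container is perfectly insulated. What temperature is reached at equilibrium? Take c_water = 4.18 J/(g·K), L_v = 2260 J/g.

Let T be the final temperature. ΣQ_i = 0:
condense steam: −21×2260 = −47460; condensed water 100 °C→T: 87.78(T − 100); water warms: 342×4.18×(T − 31) = 1429.6(T − 31)
1517.3 T = 47460 + 8778 + 44316 = 100554
T ≈ 66.27 °C, under the boiling point, so the assumption holds.

T_f ≈ 66.3 °C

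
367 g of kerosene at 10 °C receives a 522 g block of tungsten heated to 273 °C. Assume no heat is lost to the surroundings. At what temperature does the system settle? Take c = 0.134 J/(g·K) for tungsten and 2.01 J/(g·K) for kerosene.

Heat lost by the tungsten equals heat gained by the kerosene:
522·0.134·(273 − T) = 367·2.01·(T − 10)
69.95(273 − T) = 737.67(T − 10)
807.62 T = 26473  ⇒  T ≈ 32.78 °C

T_f ≈ 32.8 °C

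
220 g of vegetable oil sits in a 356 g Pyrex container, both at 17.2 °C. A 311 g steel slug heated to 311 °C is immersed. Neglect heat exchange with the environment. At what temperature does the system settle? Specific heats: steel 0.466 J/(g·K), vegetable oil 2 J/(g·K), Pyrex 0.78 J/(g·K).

T_f ≈ 66.6 °C

With ΣQ=0 the equilibrium temperature is the m·c-weighted mean:
T_f = (144.93×311 + 440×17.2 + 277.68×17.2) / (144.93 + 440 + 277.68)
    = 57416 / 862.61 ≈ 66.56 °C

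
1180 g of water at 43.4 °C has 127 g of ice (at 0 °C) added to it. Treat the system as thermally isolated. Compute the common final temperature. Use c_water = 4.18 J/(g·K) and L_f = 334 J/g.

T_f ≈ 31.4 °C

Energy balance with sensible and latent terms:
latent heat to melt: 127×334 = 42418
  meltwater 0→T: 127×4.18×T = 530.86 T
  water cools: 1180×4.18×(T − 43.4) = 4932.4(T − 43.4)
5463.3 T = 214066 − 42418 = 171648
T ≈ 31.42 °C. Since T > 0 °C, the all-ice-melts assumption holds.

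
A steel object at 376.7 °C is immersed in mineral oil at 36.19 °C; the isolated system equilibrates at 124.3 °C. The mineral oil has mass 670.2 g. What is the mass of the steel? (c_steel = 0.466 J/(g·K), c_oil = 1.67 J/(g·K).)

m ≈ 838 g

Net heat exchanged in the isolated system is zero:
m×0.466×(124.3 − 376.7) + 670.2×1.67×(124.3 − 36.19) = 0
-117.62 m = -98616
m = -98616/-117.62 ≈ 838.4 g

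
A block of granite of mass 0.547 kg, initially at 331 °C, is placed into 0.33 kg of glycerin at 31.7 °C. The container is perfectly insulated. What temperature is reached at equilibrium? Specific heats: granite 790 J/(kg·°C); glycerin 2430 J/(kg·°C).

T_f ≈ 136.5 °C

Heat gained plus heat lost sum to zero:
0.547·790·(T − 331) + 0.33·2430·(T − 31.7) = 0
432.13(T − 331) + 801.9(T − 31.7) = 0
1234 T = 168455
T ≈ 136.51 °C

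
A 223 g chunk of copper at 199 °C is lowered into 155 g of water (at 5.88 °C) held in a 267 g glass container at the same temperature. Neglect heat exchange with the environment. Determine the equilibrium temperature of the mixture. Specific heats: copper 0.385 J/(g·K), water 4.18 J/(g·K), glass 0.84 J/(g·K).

T_f ≈ 23.2 °C

Taking heat into each body as positive, Σ m c ΔT = 0:
223*0.385*(T − 199) + 155*4.18*(T − 5.88) + 267*0.84*(T − 5.88) = 0
(85.86 + 647.9 + 224.28) T = 85.86*199 + 647.9*5.88 + 224.28*5.88
T ≈ 23.19 °C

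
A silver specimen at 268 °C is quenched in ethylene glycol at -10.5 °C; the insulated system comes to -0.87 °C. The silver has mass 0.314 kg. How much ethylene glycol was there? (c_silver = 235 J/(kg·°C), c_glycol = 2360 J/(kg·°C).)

m ≈ 0.873 kg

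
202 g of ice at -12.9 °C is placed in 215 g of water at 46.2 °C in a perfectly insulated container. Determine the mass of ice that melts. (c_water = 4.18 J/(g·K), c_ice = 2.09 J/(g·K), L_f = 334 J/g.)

Cooling the water to 0 °C releases 215·4.18·46.2 = 41520 J.
Warming the ice to 0 °C takes 202·2.09·12.9 = 5446.1 J, leaving 36074 J for melting.
Fully melting the ice requires m_ice L_f = 202·334 = 67468 J.
36074 J < 67468 J, so only part of the ice melts and the system sits at 0 °C.
m_melted·334 = 36074  ⇒  m_melted ≈ 108 g.

m_melted ≈ 108 g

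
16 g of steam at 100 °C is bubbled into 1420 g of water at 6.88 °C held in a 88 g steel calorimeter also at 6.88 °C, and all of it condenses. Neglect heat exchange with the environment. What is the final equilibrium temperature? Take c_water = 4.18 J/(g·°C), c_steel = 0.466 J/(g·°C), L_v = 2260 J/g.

T_f ≈ 13.9 °C

Energy balance with sensible and latent terms:
condense steam: −16×2260 = −36160
  condensate cools 100→T: 16×4.18×(T − 100) = 66.88(T − 100)
  original water: 5935.6(T − 6.88)
  cup: 41.01(T − 6.88)
6043.5 T = 36160 + 6688 + 41119 = 83967
T ≈ 13.89 °C — below 100 °C, confirming all the steam condensed.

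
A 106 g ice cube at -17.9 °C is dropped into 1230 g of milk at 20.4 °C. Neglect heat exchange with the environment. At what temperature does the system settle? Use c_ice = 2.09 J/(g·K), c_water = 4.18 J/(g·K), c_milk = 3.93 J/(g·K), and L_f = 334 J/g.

T_f ≈ 11.2 °C

Sum of m c ΔT and latent-heat terms is zero:
warm ice to 0 °C: 106·2.09·(0 − (-17.9)) = 3965.6
  melt ice: 106·334 = 35404
  warm the meltwater: 443.08 T
  milk: 4833.9(T − 20.4)
5277 T = 98612 − 39370 = 59242
T ≈ 11.23 °C — above 0 °C, consistent with complete melting.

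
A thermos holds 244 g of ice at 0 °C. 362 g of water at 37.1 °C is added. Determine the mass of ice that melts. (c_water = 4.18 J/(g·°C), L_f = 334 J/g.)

m_melted ≈ 168 g

Water can give up m c ΔT = 362×4.18×37.1 = 56138 J before reaching 0 °C.
To melt every bit of ice: 244×334 = 81496 J.
Since 56138 < 81496 J, not all the ice melts; equilibrium is at 0 °C.
m_melt = 56138 / L_f = 168.1 g.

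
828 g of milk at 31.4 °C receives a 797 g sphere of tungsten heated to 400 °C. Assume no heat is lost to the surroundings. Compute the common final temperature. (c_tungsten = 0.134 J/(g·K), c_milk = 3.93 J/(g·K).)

T_f ≈ 43.1 °C

Setting the total heat transfer to zero:
797·0.134·(T − 400) + 828·3.93·(T − 31.4) = 0
(106.8 + 3254) T = 106.8·400 + 3254·31.4
T = 144896/3360.8 ≈ 43.11 °C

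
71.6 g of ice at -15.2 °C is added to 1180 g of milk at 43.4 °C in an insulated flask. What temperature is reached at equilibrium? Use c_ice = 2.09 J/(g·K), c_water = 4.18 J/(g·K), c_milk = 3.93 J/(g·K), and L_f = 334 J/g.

Sum of m c ΔT and latent-heat terms is zero:
warm ice to 0 °C: 71.6×2.09×(0 − (-15.2)) = 2274.6; latent heat to melt: 71.6×334 = 23914; warm the meltwater: 299.29 T; milk: 4637.4(T − 43.4)
4936.7 T = 201263 − 26189 = 175074
T ≈ 35.46 °C. Since T > 0 °C, the all-ice-melts assumption holds.

T_f ≈ 35.5 °C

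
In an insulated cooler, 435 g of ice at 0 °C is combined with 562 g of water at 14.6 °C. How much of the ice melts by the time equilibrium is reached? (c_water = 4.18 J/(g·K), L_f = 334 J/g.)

Cooling the water to 0 °C releases 562·4.18·14.6 = 34298 J.
Fully melting the ice requires m_ice L_f = 435·334 = 145290 J.
That's not enough to melt it all — equilibrium is at 0 °C with ice remaining.
Mass melted = 34298/334 ≈ 102.7 g.

m_melted ≈ 103 g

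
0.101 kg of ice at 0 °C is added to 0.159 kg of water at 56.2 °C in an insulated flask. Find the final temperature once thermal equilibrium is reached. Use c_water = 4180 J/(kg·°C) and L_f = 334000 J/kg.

T_f ≈ 3.3 °C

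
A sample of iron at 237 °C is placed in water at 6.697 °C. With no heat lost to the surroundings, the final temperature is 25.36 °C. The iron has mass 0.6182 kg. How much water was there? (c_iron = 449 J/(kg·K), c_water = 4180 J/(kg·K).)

Let T be the final temperature. ΣQ_i = 0:
0.6182·449·(25.36 − 237) + m·4180·(25.36 − 6.697) = 0
78011 m = 58745
m = 58745/78011 ≈ 0.753 kg

m ≈ 0.753 kg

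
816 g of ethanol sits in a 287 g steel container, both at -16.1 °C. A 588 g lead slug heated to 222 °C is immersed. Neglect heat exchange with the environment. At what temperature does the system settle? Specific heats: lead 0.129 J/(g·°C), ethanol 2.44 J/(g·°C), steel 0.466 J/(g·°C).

T_f ≈ -7.9 °C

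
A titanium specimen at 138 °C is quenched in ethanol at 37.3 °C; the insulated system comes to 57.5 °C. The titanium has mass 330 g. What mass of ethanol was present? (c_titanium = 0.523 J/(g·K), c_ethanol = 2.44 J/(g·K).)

m ≈ 282 g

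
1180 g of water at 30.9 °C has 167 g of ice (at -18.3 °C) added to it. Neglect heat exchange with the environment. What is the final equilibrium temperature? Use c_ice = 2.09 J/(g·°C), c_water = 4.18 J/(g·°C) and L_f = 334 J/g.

T_f ≈ 16.0 °C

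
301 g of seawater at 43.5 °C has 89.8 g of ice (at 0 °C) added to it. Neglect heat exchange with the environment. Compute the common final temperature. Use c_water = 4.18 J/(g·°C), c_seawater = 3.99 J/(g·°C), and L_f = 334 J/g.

T_f ≈ 14.1 °C

Energy balance with sensible and latent terms:
latent heat to melt: 89.8×334 = 29993
  meltwater 0→T: 89.8×4.18×T = 375.36 T
  seawater: 1201(T − 43.5)
1576.4 T = 52243 − 29993 = 22250
T ≈ 14.11 °C — above 0 °C, consistent with complete melting.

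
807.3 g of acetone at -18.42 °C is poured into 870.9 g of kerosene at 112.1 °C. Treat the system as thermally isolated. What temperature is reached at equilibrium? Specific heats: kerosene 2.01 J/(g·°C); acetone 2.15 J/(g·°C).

T_f ≈ 47.1 °C

Taking heat into each body as positive, Σ m c ΔT = 0:
870.9×2.01×(T − 112.1) + 807.3×2.15×(T − (-18.42)) = 0
1750.5(T − 112.1) + 1735.7(T − (-18.42)) = 0
3486.2 T = 164261
T ≈ 47.12 °C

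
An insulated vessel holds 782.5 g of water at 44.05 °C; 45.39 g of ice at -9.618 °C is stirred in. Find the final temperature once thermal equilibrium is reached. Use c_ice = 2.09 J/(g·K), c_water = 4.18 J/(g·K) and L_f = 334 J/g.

Energy conservation, ΣQ = 0:
ice -9.618→0 °C: 45.39×2.09×9.618 = 912.41; fusion: m_ice L_f = 45.39×334 = 15160; warm the meltwater: 189.73 T; water cools: 782.5×4.18×(T − 44.05) = 3270.8(T − 44.05)
3460.6 T = 144081 − 16073 = 128008
T ≈ 36.99 °C (positive, so assuming full melt was valid).

T_f ≈ 37.0 °C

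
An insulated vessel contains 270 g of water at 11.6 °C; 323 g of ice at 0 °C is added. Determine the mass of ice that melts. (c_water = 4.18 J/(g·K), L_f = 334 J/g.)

m_melted ≈ 39.2 g

Cooling the water to 0 °C releases 270·4.18·11.6 = 13092 J.
Fully melting the ice requires m_ice L_f = 323·334 = 107882 J.
13092 J < 107882 J, so only part of the ice melts and the system sits at 0 °C.
m_melted·334 = 13092  ⇒  m_melted ≈ 39.2 g.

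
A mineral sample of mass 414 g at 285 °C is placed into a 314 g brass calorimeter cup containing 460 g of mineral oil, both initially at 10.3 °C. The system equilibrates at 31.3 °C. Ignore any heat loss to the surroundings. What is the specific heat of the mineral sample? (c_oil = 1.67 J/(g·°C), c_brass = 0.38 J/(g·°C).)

Energy conservation, ΣQ = 0:
414×c×(31.3 − 285) + 460×1.67×(31.3 − 10.3) + 314×0.38×(31.3 − 10.3) = 0
-105032 c = -18638
c = -18638/-105032 ≈ 0.1775 J/(g·°C)

c ≈ 0.177 J/(g·°C)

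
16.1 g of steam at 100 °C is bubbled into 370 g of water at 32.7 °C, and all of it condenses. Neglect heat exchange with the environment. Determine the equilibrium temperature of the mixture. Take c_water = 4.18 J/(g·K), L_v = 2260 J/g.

Conservation of energy gives ΣQ = 0:
latent heat released on condensation: 16.1·2260 = 36386
  condensate cools 100→T: 16.1·4.18·(T − 100) = 67.3(T − 100)
  original water: 1546.6(T − 32.7)
1613.9 T = 36386 + 6729.8 + 50574 = 93690
T ≈ 58.05 °C, under the boiling point, so the assumption holds.

T_f ≈ 58.1 °C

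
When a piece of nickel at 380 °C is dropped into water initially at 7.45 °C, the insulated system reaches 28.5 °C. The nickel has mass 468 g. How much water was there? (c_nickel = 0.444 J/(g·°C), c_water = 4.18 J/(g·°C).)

|Q_nickel| = |Q_water|:
468×0.444×(380 − 28.5) = m×4.18×(28.5 − 7.45)
87.99 m = 73039  ⇒  m ≈ 830.1 g

m ≈ 830 g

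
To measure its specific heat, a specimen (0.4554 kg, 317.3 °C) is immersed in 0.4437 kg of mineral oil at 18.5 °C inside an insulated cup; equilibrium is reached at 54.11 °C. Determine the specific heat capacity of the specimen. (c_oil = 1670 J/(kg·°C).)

c ≈ 220 J/(kg·°C)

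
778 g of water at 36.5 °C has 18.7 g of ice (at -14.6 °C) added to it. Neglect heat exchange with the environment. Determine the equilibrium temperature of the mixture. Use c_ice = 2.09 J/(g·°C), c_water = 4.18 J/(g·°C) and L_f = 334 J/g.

T_f ≈ 33.6 °C

Heat gained plus heat lost sum to zero:
ice -14.6→0 °C: 18.7×2.09×14.6 = 570.61
  latent heat to melt: 18.7×334 = 6245.8
  meltwater 0→T: 18.7×4.18×T = 78.17 T
  water: 3252(T − 36.5)
3330.2 T = 118699 − 6816.4 = 111883
T ≈ 33.60 °C — above 0 °C, consistent with complete melting.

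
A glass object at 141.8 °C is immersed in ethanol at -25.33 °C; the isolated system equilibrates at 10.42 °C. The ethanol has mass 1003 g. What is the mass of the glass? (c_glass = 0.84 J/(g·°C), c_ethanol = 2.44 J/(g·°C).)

m ≈ 793 g

|Q_glass| = |Q_ethanol|:
m·0.84·(141.8 − 10.42) = 1003·2.44·(10.42 − (-25.33))
110.36 m = 87492  ⇒  m ≈ 792.8 g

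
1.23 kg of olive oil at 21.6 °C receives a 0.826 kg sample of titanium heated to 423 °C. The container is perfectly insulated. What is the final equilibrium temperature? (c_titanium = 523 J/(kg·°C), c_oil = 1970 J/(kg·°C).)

T_f ≈ 82.3 °C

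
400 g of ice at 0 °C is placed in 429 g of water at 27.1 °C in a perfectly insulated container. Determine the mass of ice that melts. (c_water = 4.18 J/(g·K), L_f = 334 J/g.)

m_melted ≈ 145 g

Water can give up m c ΔT = 429×4.18×27.1 = 48596 J before reaching 0 °C.
Fully melting the ice requires m_ice L_f = 400×334 = 133600 J.
That's not enough to melt it all — equilibrium is at 0 °C with ice remaining.
m_melt = 48596 / L_f = 145.5 g.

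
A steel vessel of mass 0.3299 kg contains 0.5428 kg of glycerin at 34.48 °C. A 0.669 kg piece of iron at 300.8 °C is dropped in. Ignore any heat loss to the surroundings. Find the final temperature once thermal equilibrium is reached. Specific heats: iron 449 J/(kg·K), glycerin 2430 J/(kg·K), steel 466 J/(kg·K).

T_f ≈ 79.6 °C

Energy conservation, ΣQ = 0:
0.669×449×(T − 300.8) + 0.5428×2430×(T − 34.48) + 0.3299×466×(T − 34.48) = 0
300.38(T − 300.8) + 1319(T − 34.48) + 153.73(T − 34.48) = 0
(300.38 + 1319 + 153.73) T = 300.38×300.8 + 1319×34.48 + 153.73×34.48
T = 141135/1773.1 ≈ 79.60 °C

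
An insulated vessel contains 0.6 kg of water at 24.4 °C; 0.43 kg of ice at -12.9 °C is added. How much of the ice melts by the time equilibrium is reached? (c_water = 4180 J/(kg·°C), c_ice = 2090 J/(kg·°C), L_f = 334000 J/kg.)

m_melted ≈ 0.149 kg

Cooling the water to 0 °C releases 0.6·4180·24.4 = 61195 J.
Warming the ice to 0 °C takes 0.43·2090·12.9 = 11593 J, leaving 49602 J for melting.
To melt every bit of ice: 0.43·334000 = 143620 J.
That's not enough to melt it all — equilibrium is at 0 °C with ice remaining.
Mass melted = 49602/334000 ≈ 0.1485 kg.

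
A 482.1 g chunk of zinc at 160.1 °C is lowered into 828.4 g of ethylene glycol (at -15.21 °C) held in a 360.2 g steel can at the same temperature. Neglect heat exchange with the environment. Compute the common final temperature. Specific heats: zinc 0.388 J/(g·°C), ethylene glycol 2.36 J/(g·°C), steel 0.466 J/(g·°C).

T_f ≈ -1.0 °C

With ΣQ=0 the equilibrium temperature is the m·c-weighted mean:
T_f = (187.05·160.1 + 1955·(-15.21) + 167.85·(-15.21)) / (187.05 + 1955 + 167.85)
    = -2341.5 / 2309.9 ≈ -1.01 °C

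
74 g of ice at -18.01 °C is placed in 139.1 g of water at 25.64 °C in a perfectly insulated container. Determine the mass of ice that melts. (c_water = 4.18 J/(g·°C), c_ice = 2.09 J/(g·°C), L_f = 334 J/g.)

Water can give up m c ΔT = 139.1×4.18×25.64 = 14908 J before reaching 0 °C.
Warming the ice to 0 °C takes 74×2.09×18.01 = 2785.4 J, leaving 12123 J for melting.
Melting all 74 g of ice would need 74×334 = 24716 J.
Since 12123 < 24716 J, not all the ice melts; equilibrium is at 0 °C.
m_melted×334 = 12123  ⇒  m_melted ≈ 36.3 g.

m_melted ≈ 36.3 g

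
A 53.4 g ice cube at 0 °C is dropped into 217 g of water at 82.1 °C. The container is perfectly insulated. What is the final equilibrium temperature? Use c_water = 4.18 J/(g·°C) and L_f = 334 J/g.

Let T be the final temperature. ΣQ_i = 0:
fusion: m_ice L_f = 53.4×334 = 17836; meltwater 0→T: 53.4×4.18×T = 223.21 T; water cools: 217×4.18×(T − 82.1) = 907.06(T − 82.1)
1130.3 T = 74470 − 17836 = 56634
T ≈ 50.11 °C. Since T > 0 °C, the all-ice-melts assumption holds.

T_f ≈ 50.1 °C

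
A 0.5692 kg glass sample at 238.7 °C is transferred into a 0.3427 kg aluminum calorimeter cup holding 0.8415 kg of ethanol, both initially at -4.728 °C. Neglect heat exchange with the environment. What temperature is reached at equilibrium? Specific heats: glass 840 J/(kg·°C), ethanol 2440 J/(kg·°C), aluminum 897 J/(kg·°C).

Let T be the final temperature. ΣQ_i = 0:
0.5692·840·(T − 238.7) + 0.8415·2440·(T − (-4.728)) + 0.3427·897·(T − (-4.728)) = 0
478.13(T − 238.7) + 2053.3(T − (-4.728)) + 307.4(T − (-4.728)) = 0
(478.13 + 2053.3 + 307.4) T = 478.13·238.7 + 2053.3·(-4.728) + 307.4·(-4.728)
T = 102968 / 2838.8 = 36.3 °C

T_f ≈ 36.3 °C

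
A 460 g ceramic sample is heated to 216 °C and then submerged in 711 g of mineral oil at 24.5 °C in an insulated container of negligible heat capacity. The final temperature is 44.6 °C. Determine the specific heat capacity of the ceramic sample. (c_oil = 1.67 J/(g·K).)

c ≈ 0.303 J/(g·K)

Heat lost by the ceramic sample = heat gained by the oil:
460×c×(216 − 44.6) = 711×1.67×(44.6 − 24.5)
78844 c = 23866  ⇒  c ≈ 0.3027 J/(g·K)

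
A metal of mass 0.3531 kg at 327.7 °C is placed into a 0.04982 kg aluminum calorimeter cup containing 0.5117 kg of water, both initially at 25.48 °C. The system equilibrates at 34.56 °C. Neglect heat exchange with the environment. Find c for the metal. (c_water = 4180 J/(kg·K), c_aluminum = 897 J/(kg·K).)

c ≈ 192 J/(kg·K)

Net heat exchanged in the isolated system is zero:
0.3531·c·(34.56 − 327.7) + 0.5117·4180·(34.56 − 25.48) + 0.04982·897·(34.56 − 25.48) = 0
-103.51 c = -19827
c = -19827/-103.51 ≈ 191.6 J/(kg·K)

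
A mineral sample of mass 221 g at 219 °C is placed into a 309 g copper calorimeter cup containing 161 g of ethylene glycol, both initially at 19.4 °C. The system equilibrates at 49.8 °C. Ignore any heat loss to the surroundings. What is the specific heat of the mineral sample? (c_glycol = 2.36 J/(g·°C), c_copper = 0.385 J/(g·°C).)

c ≈ 0.406 J/(g·°C)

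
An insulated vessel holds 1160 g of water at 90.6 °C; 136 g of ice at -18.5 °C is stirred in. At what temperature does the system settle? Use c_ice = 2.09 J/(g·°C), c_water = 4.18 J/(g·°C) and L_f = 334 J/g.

T_f ≈ 71.7 °C

Energy balance with sensible and latent terms:
ice -18.5→0 °C: 136·2.09·18.5 = 5258.4; melt ice: 136·334 = 45424; warm the meltwater: 568.48 T; water: 4848.8(T − 90.6)
5417.3 T = 439301 − 50682 = 388619
T ≈ 71.74 °C. Since T > 0 °C, the all-ice-melts assumption holds.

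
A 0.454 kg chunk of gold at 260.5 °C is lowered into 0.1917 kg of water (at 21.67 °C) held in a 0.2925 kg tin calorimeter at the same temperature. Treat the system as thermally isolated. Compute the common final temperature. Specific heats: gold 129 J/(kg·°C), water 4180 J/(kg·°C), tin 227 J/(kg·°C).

T_f ≈ 36.8 °C

Conservation of energy gives ΣQ = 0:
0.454*129*(T − 260.5) + 0.1917*4180*(T − 21.67) + 0.2925*227*(T − 21.67) = 0
58.57(T − 260.5) + 801.31(T − 21.67) + 66.4(T − 21.67) = 0
926.27 T = 34060
T = 34060/926.27 ≈ 36.77 °C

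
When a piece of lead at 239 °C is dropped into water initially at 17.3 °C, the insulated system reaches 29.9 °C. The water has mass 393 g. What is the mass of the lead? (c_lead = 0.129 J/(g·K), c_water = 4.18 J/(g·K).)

Heat lost by the lead = heat gained by the water:
m×0.129×(239 − 29.9) = 393×4.18×(29.9 − 17.3)
26.97 m = 20699  ⇒  m ≈ 767.4 g

m ≈ 767 g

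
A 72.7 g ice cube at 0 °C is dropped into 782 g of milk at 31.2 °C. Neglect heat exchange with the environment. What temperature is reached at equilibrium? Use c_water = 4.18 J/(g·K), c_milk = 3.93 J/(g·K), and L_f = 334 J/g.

T_f ≈ 21.2 °C

Energy conservation, ΣQ = 0:
melt ice: 72.7·334 = 24282
  warm the meltwater: 303.89 T
  milk cools: 782·3.93·(T − 31.2) = 3073.3(T − 31.2)
3377.1 T = 95886 − 24282 = 71604
T ≈ 21.20 °C (positive, so assuming full melt was valid).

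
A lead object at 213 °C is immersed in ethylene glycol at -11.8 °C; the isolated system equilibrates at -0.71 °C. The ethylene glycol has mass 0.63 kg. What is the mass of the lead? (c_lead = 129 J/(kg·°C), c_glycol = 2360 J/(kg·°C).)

m ≈ 0.598 kg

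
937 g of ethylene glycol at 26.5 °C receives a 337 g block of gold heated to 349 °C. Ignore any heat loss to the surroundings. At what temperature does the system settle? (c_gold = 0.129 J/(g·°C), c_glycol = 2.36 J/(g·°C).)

Taking heat into each body as positive, Σ m c ΔT = 0:
337×0.129×(T − 349) + 937×2.36×(T − 26.5) = 0
(43.47 + 2211.3) T = 43.47×349 + 2211.3×26.5
T = 73772 / 2254.8 = 32.7 °C

T_f ≈ 32.7 °C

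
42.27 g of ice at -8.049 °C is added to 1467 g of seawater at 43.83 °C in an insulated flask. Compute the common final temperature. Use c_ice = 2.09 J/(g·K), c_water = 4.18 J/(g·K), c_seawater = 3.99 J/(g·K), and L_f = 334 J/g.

Heat gained plus heat lost sum to zero:
ice -8.049→0 °C: 42.27·2.09·8.049 = 711.08
  fusion: m_ice L_f = 42.27·334 = 14118
  warm the meltwater: 176.69 T
  seawater cools: 1467·3.99·(T − 43.83) = 5853.3(T − 43.83)
6030 T = 256551 − 14829 = 241722
T ≈ 40.09 °C — above 0 °C, consistent with complete melting.

T_f ≈ 40.1 °C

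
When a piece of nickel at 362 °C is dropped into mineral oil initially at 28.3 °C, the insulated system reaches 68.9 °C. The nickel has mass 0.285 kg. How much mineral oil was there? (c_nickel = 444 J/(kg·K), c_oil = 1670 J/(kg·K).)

m ≈ 0.547 kg

|Q_nickel| = |Q_oil|:
0.285×444×(362 − 68.9) = m×1670×(68.9 − 28.3)
67802 m = 37089  ⇒  m ≈ 0.547 kg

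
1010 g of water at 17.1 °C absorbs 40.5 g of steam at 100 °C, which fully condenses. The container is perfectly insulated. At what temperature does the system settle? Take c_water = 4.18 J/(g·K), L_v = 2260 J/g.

T_f ≈ 41.1 °C

Sum of m c ΔT and latent-heat terms is zero:
latent heat released on condensation: 40.5×2260 = 91530
  condensate cools 100→T: 40.5×4.18×(T − 100) = 169.29(T − 100)
  water warms: 1010×4.18×(T − 17.1) = 4221.8(T − 17.1)
4391.1 T = 91530 + 16929 + 72193 = 180652
T ≈ 41.14 °C (< 100 °C, so full condensation is consistent).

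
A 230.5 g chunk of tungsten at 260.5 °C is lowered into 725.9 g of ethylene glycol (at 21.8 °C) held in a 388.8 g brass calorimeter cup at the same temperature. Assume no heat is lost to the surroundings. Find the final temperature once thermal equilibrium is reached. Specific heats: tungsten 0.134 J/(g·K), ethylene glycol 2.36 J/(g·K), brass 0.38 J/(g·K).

Net heat exchanged in the isolated system is zero:
230.5×0.134×(T − 260.5) + 725.9×2.36×(T − 21.8) + 388.8×0.38×(T − 21.8) = 0
30.89(T − 260.5) + 1713.1(T − 21.8) + 147.74(T − 21.8) = 0
(30.89 + 1713.1 + 147.74) T = 30.89×260.5 + 1713.1×21.8 + 147.74×21.8
T = 48613 / 1891.8 = 25.7 °C

T_f ≈ 25.7 °C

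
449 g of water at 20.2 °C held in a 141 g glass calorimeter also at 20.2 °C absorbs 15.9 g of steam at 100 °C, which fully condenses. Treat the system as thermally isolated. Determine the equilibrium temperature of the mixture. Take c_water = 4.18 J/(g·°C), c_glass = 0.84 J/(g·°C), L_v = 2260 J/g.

Setting the total heat transfer to zero:
condense steam: −15.9·2260 = −35934
  condensed water 100 °C→T: 66.46(T − 100)
  original water: 1876.8(T − 20.2)
  glass cup: 141·0.84·(T − 20.2) = 118.44(T − 20.2)
2061.7 T = 35934 + 6646.2 + 40304 = 82884
T ≈ 40.20 °C (< 100 °C, so full condensation is consistent).

T_f ≈ 40.2 °C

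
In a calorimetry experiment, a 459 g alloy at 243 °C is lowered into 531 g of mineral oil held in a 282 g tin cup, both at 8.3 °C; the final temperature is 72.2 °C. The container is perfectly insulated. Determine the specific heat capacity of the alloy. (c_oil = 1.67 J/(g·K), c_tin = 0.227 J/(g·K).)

c ≈ 0.775 J/(g·K)

Conservation of energy gives ΣQ = 0:
459·c·(72.2 − 243) + 531·1.67·(72.2 − 8.3) + 282·0.227·(72.2 − 8.3) = 0
-78397 c = -60755
c = -60755/-78397 ≈ 0.775 J/(g·K)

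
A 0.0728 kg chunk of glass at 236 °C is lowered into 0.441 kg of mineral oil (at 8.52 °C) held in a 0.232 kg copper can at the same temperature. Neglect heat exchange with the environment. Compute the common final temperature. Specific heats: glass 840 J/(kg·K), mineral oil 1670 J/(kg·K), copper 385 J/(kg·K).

Setting the total heat transfer to zero:
0.0728*840*(T − 236) + 0.441*1670*(T − 8.52) + 0.232*385*(T − 8.52) = 0
61.15(T − 236) + 736.47(T − 8.52) + 89.32(T − 8.52) = 0
886.94 T = 21468
T = 21468 / 886.94 = 24.2 °C

T_f ≈ 24.2 °C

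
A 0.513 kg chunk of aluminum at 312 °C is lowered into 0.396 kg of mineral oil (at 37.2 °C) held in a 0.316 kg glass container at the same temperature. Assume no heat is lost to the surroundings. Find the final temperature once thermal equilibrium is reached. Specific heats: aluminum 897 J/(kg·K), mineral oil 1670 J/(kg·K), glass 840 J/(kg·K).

Heat gained plus heat lost sum to zero:
0.513×897×(T − 312) + 0.396×1670×(T − 37.2) + 0.316×840×(T − 37.2) = 0
460.16(T − 312) + 661.32(T − 37.2) + 265.44(T − 37.2) = 0
(460.16 + 661.32 + 265.44) T = 460.16×312 + 661.32×37.2 + 265.44×37.2
T ≈ 128.37 °C

T_f ≈ 128.4 °C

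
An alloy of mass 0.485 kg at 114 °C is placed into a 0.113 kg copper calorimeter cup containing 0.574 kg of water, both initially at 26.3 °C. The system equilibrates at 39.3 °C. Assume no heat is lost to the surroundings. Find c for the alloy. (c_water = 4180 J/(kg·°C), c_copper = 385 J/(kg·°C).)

Conservation of energy gives ΣQ = 0:
0.485·c·(39.3 − 114) + 0.574·4180·(39.3 − 26.3) + 0.113·385·(39.3 − 26.3) = 0
-36.23 c = -31757
c = -31757/-36.23 ≈ 876.5 J/(kg·°C)

c ≈ 877 J/(kg·°C)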